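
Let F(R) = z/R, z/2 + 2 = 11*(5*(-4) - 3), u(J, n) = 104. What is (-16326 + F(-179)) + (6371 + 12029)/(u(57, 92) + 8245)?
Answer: -1060486172/64977 ≈ -16321.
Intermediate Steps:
z = -510 (z = -4 + 2*(11*(5*(-4) - 3)) = -4 + 2*(11*(-20 - 3)) = -4 + 2*(11*(-23)) = -4 + 2*(-253) = -4 - 506 = -510)
F(R) = -510/R
(-16326 + F(-179)) + (6371 + 12029)/(u(57, 92) + 8245) = (-16326 - 510/(-179)) + (6371 + 12029)/(104 + 8245) = (-16326 - 510*(-1/179)) + 18400/8349 = (-16326 + 510/179) + 18400*(1/8349) = -2921844/179 + 800/363 = -1060486172/64977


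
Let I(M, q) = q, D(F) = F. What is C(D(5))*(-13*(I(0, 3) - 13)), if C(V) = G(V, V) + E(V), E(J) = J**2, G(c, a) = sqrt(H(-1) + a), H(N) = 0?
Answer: 3250 + 130*sqrt(5) ≈ 3540.7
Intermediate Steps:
G(c, a) = sqrt(a) (G(c, a) = sqrt(0 + a) = sqrt(a))
C(V) = sqrt(V) + V**2
C(D(5))*(-13*(I(0, 3) - 13)) = (sqrt(5) + 5**2)*(-13*(3 - 13)) = (sqrt(5) + 25)*(-13*(-10)) = (25 + sqrt(5))*130 = 3250 + 130*sqrt(5)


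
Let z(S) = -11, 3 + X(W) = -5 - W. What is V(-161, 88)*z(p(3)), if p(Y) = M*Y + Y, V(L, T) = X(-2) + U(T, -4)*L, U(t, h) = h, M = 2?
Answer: -7018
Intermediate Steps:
X(W) = -8 - W (X(W) = -3 + (-5 - W) = -8 - W)
V(L, T) = -6 - 4*L (V(L, T) = (-8 - 1*(-2)) - 4*L = (-8 + 2) - 4*L = -6 - 4*L)
p(Y) = 3*Y (p(Y) = 2*Y + Y = 3*Y)
V(-161, 88)*z(p(3)) = (-6 - 4*(-161))*(-11) = (-6 + 644)*(-11) = 638*(-11) = -7018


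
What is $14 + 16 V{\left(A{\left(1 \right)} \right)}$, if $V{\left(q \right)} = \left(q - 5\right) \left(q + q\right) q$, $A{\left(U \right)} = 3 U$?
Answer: $-562$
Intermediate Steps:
$V{\left(q \right)} = 2 q^{2} \left(-5 + q\right)$ ($V{\left(q \right)} = \left(-5 + q\right) 2 q q = 2 q \left(-5 + q\right) q = 2 q^{2} \left(-5 + q\right)$)
$14 + 16 V{\left(A{\left(1 \right)} \right)} = 14 + 16 \cdot 2 \left(3 \cdot 1\right)^{2} \left(-5 + 3 \cdot 1\right) = 14 + 16 \cdot 2 \cdot 3^{2} \left(-5 + 3\right) = 14 + 16 \cdot 2 \cdot 9 \left(-2\right) = 14 + 16 \left(-36\right) = 14 - 576 = -562$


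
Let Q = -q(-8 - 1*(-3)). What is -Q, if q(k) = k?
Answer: -5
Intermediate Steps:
Q = 5 (Q = -(-8 - 1*(-3)) = -(-8 + 3) = -1*(-5) = 5)
-Q = -1*5 = -5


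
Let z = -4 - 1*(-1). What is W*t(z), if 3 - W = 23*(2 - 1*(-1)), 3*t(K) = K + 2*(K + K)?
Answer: 330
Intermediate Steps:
z = -3 (z = -4 + 1 = -3)
t(K) = 5*K/3 (t(K) = (K + 2*(K + K))/3 = (K + 2*(2*K))/3 = (K + 4*K)/3 = (5*K)/3 = 5*K/3)
W = -66 (W = 3 - 23*(2 - 1*(-1)) = 3 - 23*(2 + 1) = 3 - 23*3 = 3 - 1*69 = 3 - 69 = -66)
W*t(z) = -110*(-3) = -66*(-5) = 330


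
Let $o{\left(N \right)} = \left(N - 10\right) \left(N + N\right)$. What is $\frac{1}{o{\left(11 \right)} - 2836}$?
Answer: $- \frac{1}{2814} \approx -0.00035537$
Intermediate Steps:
$o{\left(N \right)} = 2 N \left(-10 + N\right)$ ($o{\left(N \right)} = \left(-10 + N\right) 2 N = 2 N \left(-10 + N\right)$)
$\frac{1}{o{\left(11 \right)} - 2836} = \frac{1}{2 \cdot 11 \left(-10 + 11\right) - 2836} = \frac{1}{2 \cdot 11 \cdot 1 - 2836} = \frac{1}{22 - 2836} = \frac{1}{-2814} = - \frac{1}{2814}$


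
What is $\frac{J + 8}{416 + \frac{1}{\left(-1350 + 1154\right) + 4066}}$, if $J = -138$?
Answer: $- \frac{503100}{1609921} \approx -0.3125$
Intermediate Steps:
$\frac{J + 8}{416 + \frac{1}{\left(-1350 + 1154\right) + 4066}} = \frac{-138 + 8}{416 + \frac{1}{\left(-1350 + 1154\right) + 4066}} = - \frac{130}{416 + \frac{1}{-196 + 4066}} = - \frac{130}{416 + \frac{1}{3870}} = - \frac{130}{\frac{1609921}{3870}} = \left(-130\right) \frac{3870}{1609921} = - \frac{503100}{1609921}$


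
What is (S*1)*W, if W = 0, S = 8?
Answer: 0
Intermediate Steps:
(S*1)*W = (8*1)*0 = 8*0 = 0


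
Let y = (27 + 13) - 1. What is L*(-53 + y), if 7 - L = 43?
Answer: 504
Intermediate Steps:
L = -36 (L = 7 - 1*43 = 7 - 43 = -36)
y = 39 (y = 40 - 1 = 39)
L*(-53 + y) = -36*(-53 + 39) = -36*(-14) = 504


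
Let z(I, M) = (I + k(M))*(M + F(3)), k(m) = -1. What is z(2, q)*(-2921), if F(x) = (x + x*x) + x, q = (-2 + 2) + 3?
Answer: -52578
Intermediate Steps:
q = 3 (q = 0 + 3 = 3)
F(x) = x² + 2*x (F(x) = (x + x²) + x = x² + 2*x)
z(I, M) = (-1 + I)*(15 + M) (z(I, M) = (I - 1)*(M + 3*(2 + 3)) = (-1 + I)*(M + 3*5) = (-1 + I)*(M + 15) = (-1 + I)*(15 + M))
z(2, q)*(-2921) = (-15 - 1*3 + 15*2 + 2*3)*(-2921) = (-15 - 3 + 30 + 6)*(-2921) = 18*(-2921) = -52578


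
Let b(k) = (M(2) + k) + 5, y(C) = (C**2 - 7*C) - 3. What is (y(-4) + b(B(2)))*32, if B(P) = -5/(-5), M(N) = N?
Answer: 1568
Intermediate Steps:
B(P) = 1 (B(P) = -5*(-1/5) = 1)
y(C) = -3 + C**2 - 7*C
b(k) = 7 + k (b(k) = (2 + k) + 5 = 7 + k)
(y(-4) + b(B(2)))*32 = ((-3 + (-4)**2 - 7*(-4)) + (7 + 1))*32 = ((-3 + 16 + 28) + 8)*32 = (41 + 8)*32 = 49*32 = 1568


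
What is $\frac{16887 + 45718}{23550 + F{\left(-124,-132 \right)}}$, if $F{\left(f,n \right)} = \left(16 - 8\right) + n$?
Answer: $\frac{62605}{23426} \approx 2.6725$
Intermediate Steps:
$F{\left(f,n \right)} = 8 + n$
$\frac{16887 + 45718}{23550 + F{\left(-124,-132 \right)}} = \frac{16887 + 45718}{23550 + \left(8 - 132\right)} = \frac{62605}{23550 - 124} = \frac{62605}{23426}$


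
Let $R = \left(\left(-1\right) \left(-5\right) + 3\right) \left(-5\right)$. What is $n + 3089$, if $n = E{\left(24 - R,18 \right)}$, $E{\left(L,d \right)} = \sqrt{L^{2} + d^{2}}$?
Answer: $3089 + 2 \sqrt{1105} \approx 3155.5$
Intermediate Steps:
$R = -40$ ($R = \left(5 + 3\right) \left(-5\right) = 8 \left(-5\right) = -40$)
$n = 2 \sqrt{1105}$ ($n = \sqrt{\left(24 - -40\right)^{2} + 18^{2}} = \sqrt{\left(24 + 40\right)^{2} + 324} = \sqrt{64^{2} + 324} = \sqrt{4096 + 324} = \sqrt{4420} = 2 \sqrt{1105} \approx 66.483$)
$n + 3089 = 2 \sqrt{1105} + 3089 = 3089 + 2 \sqrt{1105}$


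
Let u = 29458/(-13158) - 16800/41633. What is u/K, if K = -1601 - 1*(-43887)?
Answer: -42572921/681310805706 ≈ -6.2487e-5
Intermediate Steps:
K = 42286 (K = -1601 + 43887 = 42286)
u = -42572921/16111971 (u = 29458*(-1/13158) - 16800*1/41633 = -14729/6579 - 16800/41633 = -42572921/16111971 ≈ -2.6423)
u/K = -42572921/16111971/42286 = -42572921/16111971*1/42286 = -42572921/681310805706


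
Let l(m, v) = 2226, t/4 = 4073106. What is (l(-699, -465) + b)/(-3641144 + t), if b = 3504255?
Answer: 3506481/12651280 ≈ 0.27716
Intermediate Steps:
t = 16292424 (t = 4*4073106 = 16292424)
(l(-699, -465) + b)/(-3641144 + t) = (2226 + 3504255)/(-3641144 + 16292424) = 3506481/12651280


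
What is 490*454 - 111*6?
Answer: 221794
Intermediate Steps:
490*454 - 111*6 = 222460 - 666 = 221794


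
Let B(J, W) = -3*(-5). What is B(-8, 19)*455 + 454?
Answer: 7279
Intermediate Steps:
B(J, W) = 15
B(-8, 19)*455 + 454 = 15*455 + 454 = 6825 + 454 = 7279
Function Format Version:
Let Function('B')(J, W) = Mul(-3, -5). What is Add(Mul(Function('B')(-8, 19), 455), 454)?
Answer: 7279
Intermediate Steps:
Function('B')(J, W) = 15
Add(Mul(Function('B')(-8, 19), 455), 454) = Add(Mul(15, 455), 454) = Add(6825, 454) = 7279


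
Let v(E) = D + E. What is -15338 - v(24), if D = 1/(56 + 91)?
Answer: -2258215/147 ≈ -15362.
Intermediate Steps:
D = 1/147 ≈ 0.0068027
v(E) = 1/147 + E
-15338 - v(24) = -15338 - (1/147 + 24) = -15338 - 1*3529/147 = -15338 - 3529/147 = -2258215/147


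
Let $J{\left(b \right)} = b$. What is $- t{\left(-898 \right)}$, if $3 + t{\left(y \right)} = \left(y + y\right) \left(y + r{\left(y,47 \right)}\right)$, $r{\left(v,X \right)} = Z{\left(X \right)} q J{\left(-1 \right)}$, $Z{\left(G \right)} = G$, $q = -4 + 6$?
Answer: $-1781629$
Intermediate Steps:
$q = 2$
$r{\left(v,X \right)} = - 2 X$ ($r{\left(v,X \right)} = X 2 \left(-1\right) = 2 X \left(-1\right) = - 2 X$)
$t{\left(y \right)} = -3 + 2 y \left(-94 + y\right)$ ($t{\left(y \right)} = -3 + \left(y + y\right) \left(y - 94\right) = -3 + 2 y \left(y - 94\right) = -3 + 2 y \left(-94 + y\right)$)
$- t{\left(-898 \right)} = - (-3 - -168824 + 2 \left(-898\right)^{2}) = - (-3 + 168824 + 2 \cdot 806404) = - (-3 + 168824 + 1612808) = \left(-1\right) 1781629 = -1781629$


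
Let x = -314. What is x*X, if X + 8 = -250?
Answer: 81012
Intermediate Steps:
X = -258 (X = -8 - 250 = -258)
x*X = -314*(-258) = 81012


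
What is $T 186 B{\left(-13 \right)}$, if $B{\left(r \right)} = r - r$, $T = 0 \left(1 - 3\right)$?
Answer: $0$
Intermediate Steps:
$T = 0$ ($T = 0 \left(-2\right) = 0$)
$B{\left(r \right)} = 0$
$T 186 B{\left(-13 \right)} = 0 \cdot 186 \cdot 0 = 0 \cdot 0 = 0$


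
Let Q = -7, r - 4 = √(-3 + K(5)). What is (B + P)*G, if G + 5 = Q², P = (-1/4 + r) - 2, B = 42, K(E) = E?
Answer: 1925 + 44*√2 ≈ 1987.2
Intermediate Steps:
r = 4 + √2 (r = 4 + √(-3 + 5) = 4 + √2 ≈ 5.4142)
P = 7/4 + √2 (P = (-1/4 + (4 + √2)) - 2 = (-1*¼ + (4 + √2)) - 2 = (-¼ + (4 + √2)) - 2 = (15/4 + √2) - 2 = 7/4 + √2 ≈ 3.1642)
G = 44 (G = -5 + (-7)² = -5 + 49 = 44)
(B + P)*G = (42 + (7/4 + √2))*44 = (175/4 + √2)*44 = 1925 + 44*√2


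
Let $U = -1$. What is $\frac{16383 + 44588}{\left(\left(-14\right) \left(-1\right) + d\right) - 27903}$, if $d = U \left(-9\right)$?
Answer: $- \frac{60971}{27880} \approx -2.1869$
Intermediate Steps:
$d = 9$ ($d = \left(-1\right) \left(-9\right) = 9$)
$\frac{16383 + 44588}{\left(\left(-14\right) \left(-1\right) + d\right) - 27903} = \frac{16383 + 44588}{\left(\left(-14\right) \left(-1\right) + 9\right) - 27903} = \frac{60971}{\left(14 + 9\right) - 27903} = \frac{60971}{23 - 27903} = \frac{60971}{-27880} = 60971 \left(- \frac{1}{27880}\right) = - \frac{60971}{27880}$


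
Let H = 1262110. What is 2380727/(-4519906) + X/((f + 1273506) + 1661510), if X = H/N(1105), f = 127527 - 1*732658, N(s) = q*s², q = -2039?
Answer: -2761950306223191010357/5243673783530480585950 ≈ -0.52672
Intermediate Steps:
N(s) = -2039*s²
f = -605131 (f = 127527 - 732658 = -605131)
X = -252422/497933995 (X = 1262110/((-2039*1105²)) = 1262110/((-2039*1221025)) = 1262110/(-2489669975) = 1262110*(-1/2489669975) = -252422/497933995 ≈ -0.00050694)
2380727/(-4519906) + X/((f + 1273506) + 1661510) = 2380727/(-4519906) - 252422/(497933995*((-605131 + 1273506) + 1661510)) = 2380727*(-1/4519906) - 252422/(497933995*(668375 + 1661510)) = -2380727/4519906 - 252422/497933995/2329885 = -2380727/4519906 - 252422/497933995*1/2329885 = -2380727/4519906 - 252422/1160128945940575 = -2761950306223191010357/5243673783530480585950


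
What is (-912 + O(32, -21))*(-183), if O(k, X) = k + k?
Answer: 155184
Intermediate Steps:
O(k, X) = 2*k
(-912 + O(32, -21))*(-183) = (-912 + 2*32)*(-183) = (-912 + 64)*(-183) = -848*(-183) = 155184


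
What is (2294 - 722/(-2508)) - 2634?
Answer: -22421/66 ≈ -339.71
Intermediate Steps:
(2294 - 722/(-2508)) - 2634 = (2294 - 722*(-1/2508)) - 2634 = (2294 + 19/66) - 2634 = 151423/66 - 2634 = -22421/66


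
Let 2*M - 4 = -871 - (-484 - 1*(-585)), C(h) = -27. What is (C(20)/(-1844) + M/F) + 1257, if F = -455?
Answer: 1055552921/839020 ≈ 1258.1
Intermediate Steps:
M = -484 (M = 2 + (-871 - (-484 - 1*(-585)))/2 = 2 + (-871 - (-484 + 585))/2 = 2 + (-871 - 1*101)/2 = 2 + (-871 - 101)/2 = 2 + (1/2)*(-972) = 2 - 486 = -484)
(C(20)/(-1844) + M/F) + 1257 = (-27/(-1844) - 484/(-455)) + 1257 = (-27*(-1/1844) - 484*(-1/455)) + 1257 = (27/1844 + 484/455) + 1257 = 904781/839020 + 1257 = 1055552921/839020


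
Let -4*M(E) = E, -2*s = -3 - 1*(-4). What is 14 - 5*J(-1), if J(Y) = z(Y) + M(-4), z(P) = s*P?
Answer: 13/2 ≈ 6.5000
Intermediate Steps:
s = -1/2 (s = -(-3 - 1*(-4))/2 = -(-3 + 4)/2 = -1/2*1 = -1/2 ≈ -0.50000)
z(P) = -P/2
M(E) = -E/4
J(Y) = 1 - Y/2 (J(Y) = -Y/2 - 1/4*(-4) = -Y/2 + 1 = 1 - Y/2)
14 - 5*J(-1) = 14 - 5*(1 - 1/2*(-1)) = 14 - 5*(1 + 1/2) = 14 - 5*3/2 = 14 - 15/2 = 13/2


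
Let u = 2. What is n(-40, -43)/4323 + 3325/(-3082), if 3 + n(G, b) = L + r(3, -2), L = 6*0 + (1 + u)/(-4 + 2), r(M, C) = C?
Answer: -7197004/6661743 ≈ -1.0803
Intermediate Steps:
L = -3/2 (L = 6*0 + (1 + 2)/(-4 + 2) = 0 + 3/(-2) = 0 + 3*(-1/2) = 0 - 3/2 = -3/2 ≈ -1.5000)
n(G, b) = -13/2 (n(G, b) = -3 + (-3/2 - 2) = -3 - 7/2 = -13/2)
n(-40, -43)/4323 + 3325/(-3082) = -13/2/4323 + 3325/(-3082) = -13/2*1/4323 + 3325*(-1/3082) = -13/8646 - 3325/3082 = -7197004/6661743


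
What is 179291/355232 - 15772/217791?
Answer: 33445247077/77366332512 ≈ 0.43230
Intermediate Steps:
179291/355232 - 15772/217791 = 33445247077/77366332512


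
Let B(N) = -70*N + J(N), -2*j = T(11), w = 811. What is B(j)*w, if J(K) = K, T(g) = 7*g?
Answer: 4308843/2 ≈ 2.1544e+6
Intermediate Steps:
j = -77/2 (j = -7*11/2 = -1/2*77 = -77/2 ≈ -38.500)
B(N) = -69*N (B(N) = -70*N + N = -69*N)
B(j)*w = -69*(-77/2)*811 = (5313/2)*811 = 4308843/2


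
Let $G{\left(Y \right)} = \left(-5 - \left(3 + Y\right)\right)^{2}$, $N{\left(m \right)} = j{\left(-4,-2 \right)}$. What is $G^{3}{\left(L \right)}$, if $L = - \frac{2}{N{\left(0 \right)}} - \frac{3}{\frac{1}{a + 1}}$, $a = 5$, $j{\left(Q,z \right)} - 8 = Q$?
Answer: $\frac{85766121}{64} \approx 1.3401 \cdot 10^{6}$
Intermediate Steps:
$j{\left(Q,z \right)} = 8 + Q$
$N{\left(m \right)} = 4$ ($N{\left(m \right)} = 8 - 4 = 4$)
$L = - \frac{37}{2}$ ($L = - \frac{2}{4} - \frac{3}{\frac{1}{5 + 1}} = \left(-2\right) \frac{1}{4} - \frac{3}{\frac{1}{6}} = - \frac{1}{2} - 3 \frac{1}{\frac{1}{6}} = - \frac{1}{2} - 18 = - \frac{37}{2} \approx -18.5$)
$G{\left(Y \right)} = \left(-8 - Y\right)^{2}$
$G^{3}{\left(L \right)} = \left(\left(8 - \frac{37}{2}\right)^{2}\right)^{3} = \left(\left(- \frac{21}{2}\right)^{2}\right)^{3} = \left(\frac{441}{4}\right)^{3} = \frac{85766121}{64}$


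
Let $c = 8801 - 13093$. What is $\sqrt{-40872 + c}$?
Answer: $2 i \sqrt{11291} \approx 212.52 i$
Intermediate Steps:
$c = -4292$
$\sqrt{-40872 + c} = \sqrt{-40872 - 4292} = \sqrt{-45164} = 2 i \sqrt{11291}$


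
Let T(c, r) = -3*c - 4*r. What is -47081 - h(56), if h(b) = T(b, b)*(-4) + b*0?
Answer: -48649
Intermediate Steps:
T(c, r) = -4*r - 3*c
h(b) = 28*b (h(b) = (-4*b - 3*b)*(-4) + b*0 = -7*b*(-4) + 0 = 28*b + 0 = 28*b)
-47081 - h(56) = -47081 - 28*56 = -47081 - 1*1568 = -47081 - 1568 = -48649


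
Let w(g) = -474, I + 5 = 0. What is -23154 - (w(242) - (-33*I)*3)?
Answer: -22185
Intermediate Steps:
I = -5 (I = -5 + 0 = -5)
-23154 - (w(242) - (-33*I)*3) = -23154 - (-474 - (-33*(-5))*3) = -23154 - (-474 - 165*3) = -23154 - (-474 - 1*495) = -23154 - (-474 - 495) = -23154 - 1*(-969) = -23154 + 969 = -22185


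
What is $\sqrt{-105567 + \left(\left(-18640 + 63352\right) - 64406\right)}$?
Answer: $i \sqrt{125261} \approx 353.92 i$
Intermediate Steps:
$\sqrt{-105567 + \left(\left(-18640 + 63352\right) - 64406\right)} = \sqrt{-105567 + \left(44712 - 64406\right)} = \sqrt{-105567 - 19694} = \sqrt{-125261} = i \sqrt{125261}$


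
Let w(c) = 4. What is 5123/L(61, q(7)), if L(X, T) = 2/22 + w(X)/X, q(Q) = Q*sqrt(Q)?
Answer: 3437533/105 ≈ 32738.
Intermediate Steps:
q(Q) = Q**(3/2)
L(X, T) = 1/11 + 4/X (L(X, T) = 2/22 + 4/X = 2*(1/22) + 4/X = 1/11 + 4/X)
5123/L(61, q(7)) = 5123/(((1/11)*(44 + 61)/61)) = 5123/(((1/11)*(1/61)*105)) = 5123/(105/671) = 5123*(671/105) = 3437533/105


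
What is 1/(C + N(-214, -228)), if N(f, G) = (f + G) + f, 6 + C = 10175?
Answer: 1/9513 ≈ 0.00010512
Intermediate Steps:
C = 10169 (C = -6 + 10175 = 10169)
N(f, G) = G + 2*f (N(f, G) = (G + f) + f = G + 2*f)
1/(C + N(-214, -228)) = 1/(10169 + (-228 + 2*(-214))) = 1/(10169 + (-228 - 428)) = 1/(10169 - 656) = 1/9513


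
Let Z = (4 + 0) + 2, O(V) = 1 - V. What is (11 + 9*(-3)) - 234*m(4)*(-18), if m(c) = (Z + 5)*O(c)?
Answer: -139012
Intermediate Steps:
Z = 6 (Z = 4 + 2 = 6)
m(c) = 11 - 11*c (m(c) = (6 + 5)*(1 - c) = 11*(1 - c) = 11 - 11*c)
(11 + 9*(-3)) - 234*m(4)*(-18) = (11 + 9*(-3)) - 234*(11 - 11*4)*(-18) = (11 - 27) - 234*(11 - 44)*(-18) = -16 - (-7722)*(-18) = -16 - 234*594 = -16 - 138996 = -139012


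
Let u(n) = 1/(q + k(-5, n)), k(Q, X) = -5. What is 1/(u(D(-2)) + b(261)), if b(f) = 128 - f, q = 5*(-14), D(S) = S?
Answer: -75/9976 ≈ -0.0075180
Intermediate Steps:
q = -70
u(n) = -1/75 (u(n) = 1/(-70 - 5) = 1/(-75) = -1/75)
1/(u(D(-2)) + b(261)) = 1/(-1/75 + (128 - 1*261)) = 1/(-1/75 + (128 - 261)) = 1/(-1/75 - 133) = 1/(-9976/75) = -75/9976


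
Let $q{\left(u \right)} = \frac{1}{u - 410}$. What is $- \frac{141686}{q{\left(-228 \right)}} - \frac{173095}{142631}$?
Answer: $\frac{12893224349413}{142631} \approx 9.0396 \cdot 10^{7}$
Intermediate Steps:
$q{\left(u \right)} = \frac{1}{-410 + u}$
$- \frac{141686}{q{\left(-228 \right)}} - \frac{173095}{142631} = - \frac{141686}{\frac{1}{-410 - 228}} - \frac{173095}{142631} = - \frac{141686}{\frac{1}{-638}} - \frac{173095}{142631} = - \frac{141686}{- \frac{1}{638}} - \frac{173095}{142631} = \left(-141686\right) \left(-638\right) - \frac{173095}{142631} = 90395668 - \frac{173095}{142631} = \frac{12893224349413}{142631}$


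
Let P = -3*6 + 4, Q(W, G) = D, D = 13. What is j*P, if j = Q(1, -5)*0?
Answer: 0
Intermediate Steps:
Q(W, G) = 13
j = 0 (j = 13*0 = 0)
P = -14 (P = -18 + 4 = -14)
j*P = 0*(-14) = 0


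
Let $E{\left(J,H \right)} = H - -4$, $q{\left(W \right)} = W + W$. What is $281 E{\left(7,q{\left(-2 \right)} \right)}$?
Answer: $0$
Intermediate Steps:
$q{\left(W \right)} = 2 W$
$E{\left(J,H \right)} = 4 + H$ ($E{\left(J,H \right)} = H + 4 = 4 + H$)
$281 E{\left(7,q{\left(-2 \right)} \right)} = 281 \left(4 + 2 \left(-2\right)\right) = 281 \left(4 - 4\right) = 281 \cdot 0 = 0$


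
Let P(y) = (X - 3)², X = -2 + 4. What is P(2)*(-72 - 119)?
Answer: -191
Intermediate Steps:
X = 2
P(y) = 1 (P(y) = (2 - 3)² = (-1)² = 1)
P(2)*(-72 - 119) = 1*(-72 - 119) = 1*(-191) = -191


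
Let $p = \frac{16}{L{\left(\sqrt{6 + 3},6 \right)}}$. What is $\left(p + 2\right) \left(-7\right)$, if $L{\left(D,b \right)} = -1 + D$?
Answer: $-70$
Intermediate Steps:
$p = 8$ ($p = \frac{16}{-1 + \sqrt{6 + 3}} = \frac{16}{-1 + \sqrt{9}} = \frac{16}{-1 + 3} = \frac{16}{2} = 16 \cdot \frac{1}{2} = 8$)
$\left(p + 2\right) \left(-7\right) = \left(8 + 2\right) \left(-7\right) = 10 \left(-7\right) = -70$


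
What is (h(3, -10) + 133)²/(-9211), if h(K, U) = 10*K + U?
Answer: -23409/9211 ≈ -2.5414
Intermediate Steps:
h(K, U) = U + 10*K
(h(3, -10) + 133)²/(-9211) = ((-10 + 10*3) + 133)²/(-9211) = ((-10 + 30) + 133)²*(-1/9211) = (20 + 133)²*(-1/9211) = 153²*(-1/9211) = 23409*(-1/9211) = -23409/9211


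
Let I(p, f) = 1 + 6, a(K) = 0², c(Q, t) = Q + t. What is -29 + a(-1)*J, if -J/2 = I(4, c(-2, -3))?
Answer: -29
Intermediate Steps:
a(K) = 0
I(p, f) = 7
J = -14 (J = -2*7 = -14)
-29 + a(-1)*J = -29 + 0*(-14) = -29 + 0 = -29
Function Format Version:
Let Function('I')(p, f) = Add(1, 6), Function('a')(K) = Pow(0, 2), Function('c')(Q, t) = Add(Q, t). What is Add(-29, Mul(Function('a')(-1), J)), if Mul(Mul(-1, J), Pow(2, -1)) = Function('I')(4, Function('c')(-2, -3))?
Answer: -29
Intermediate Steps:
Function('a')(K) = 0
Function('I')(p, f) = 7
J = -14 (J = Mul(-2, 7) = -14)
Add(-29, Mul(Function('a')(-1), J)) = Add(-29, Mul(0, -14)) = Add(-29, 0) = -29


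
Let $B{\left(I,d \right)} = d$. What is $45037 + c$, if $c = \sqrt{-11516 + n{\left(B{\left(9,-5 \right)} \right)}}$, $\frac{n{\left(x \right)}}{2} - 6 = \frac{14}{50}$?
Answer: $45037 + \frac{3 i \sqrt{31954}}{5} \approx 45037.0 + 107.25 i$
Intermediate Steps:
$n{\left(x \right)} = \frac{314}{25}$ ($n{\left(x \right)} = 12 + 2 \cdot \frac{14}{50} = 12 + 2 \cdot 14 \cdot \frac{1}{50} = 12 + 2 \cdot \frac{7}{25} = 12 + \frac{14}{25} = \frac{314}{25}$)
$c = \frac{3 i \sqrt{31954}}{5}$ ($c = \sqrt{-11516 + \frac{314}{25}} = \sqrt{- \frac{287586}{25}} = \frac{3 i \sqrt{31954}}{5} \approx 107.25 i$)
$45037 + c = 45037 + \frac{3 i \sqrt{31954}}{5}$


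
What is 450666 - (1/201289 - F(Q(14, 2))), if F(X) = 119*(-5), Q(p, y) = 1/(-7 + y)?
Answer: 90594341518/201289 ≈ 4.5007e+5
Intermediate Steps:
F(X) = -595
450666 - (1/201289 - F(Q(14, 2))) = 450666 - (1/201289 - 1*(-595)) = 450666 - (1/201289 + 595) = 450666 - 1*119766956/201289 = 450666 - 119766956/201289 = 90594341518/201289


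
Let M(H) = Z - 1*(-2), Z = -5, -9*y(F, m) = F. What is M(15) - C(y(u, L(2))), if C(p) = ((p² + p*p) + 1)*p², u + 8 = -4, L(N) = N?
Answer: -899/81 ≈ -11.099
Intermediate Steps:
u = -12 (u = -8 - 4 = -12)
y(F, m) = -F/9
M(H) = -3 (M(H) = -5 - 1*(-2) = -5 + 2 = -3)
C(p) = p²*(1 + 2*p²) (C(p) = ((p² + p²) + 1)*p² = (2*p² + 1)*p² = (1 + 2*p²)*p² = p²*(1 + 2*p²))
M(15) - C(y(u, L(2))) = -3 - ((-⅑*(-12))² + 2*(-⅑*(-12))⁴) = -3 - ((4/3)² + 2*(4/3)⁴) = -3 - (16/9 + 2*(256/81)) = -3 - (16/9 + 512/81) = -3 - 1*656/81 = -3 - 656/81 = -899/81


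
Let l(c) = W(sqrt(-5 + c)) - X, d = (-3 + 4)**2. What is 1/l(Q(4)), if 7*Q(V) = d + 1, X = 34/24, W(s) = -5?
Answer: -12/77 ≈ -0.15584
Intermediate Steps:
d = 1 (d = 1**2 = 1)
X = 17/12 (X = 34*(1/24) = 17/12 ≈ 1.4167)
Q(V) = 2/7 (Q(V) = (1 + 1)/7 = (1/7)*2 = 2/7)
l(c) = -77/12 (l(c) = -5 - 1*17/12 = -5 - 17/12 = -77/12)
1/l(Q(4)) = 1/(-77/12) = -12/77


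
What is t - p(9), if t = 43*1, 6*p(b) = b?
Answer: 83/2 ≈ 41.500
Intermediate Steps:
p(b) = b/6
t = 43
t - p(9) = 43 - 9/6 = 43 - 1*3/2 = 43 - 3/2 = 83/2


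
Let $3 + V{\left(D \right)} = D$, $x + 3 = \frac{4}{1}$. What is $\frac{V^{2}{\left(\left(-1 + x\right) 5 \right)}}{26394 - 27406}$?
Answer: $- \frac{9}{1012} \approx -0.0088933$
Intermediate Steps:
$x = 1$ ($x = -3 + \frac{4}{1} = -3 + 4 \cdot 1 = -3 + 4 = 1$)
$V{\left(D \right)} = -3 + D$
$\frac{V^{2}{\left(\left(-1 + x\right) 5 \right)}}{26394 - 27406} = \frac{\left(-3 + \left(-1 + 1\right) 5\right)^{2}}{26394 - 27406} = \frac{\left(-3 + 0 \cdot 5\right)^{2}}{-1012} = \left(-3 + 0\right)^{2} \left(- \frac{1}{1012}\right) = \left(-3\right)^{2} \left(- \frac{1}{1012}\right) = 9 \left(- \frac{1}{1012}\right) = - \frac{9}{1012}$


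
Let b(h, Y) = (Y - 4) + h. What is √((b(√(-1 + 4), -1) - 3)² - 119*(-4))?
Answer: √(543 - 16*√3) ≈ 22.700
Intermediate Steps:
b(h, Y) = -4 + Y + h (b(h, Y) = (-4 + Y) + h = -4 + Y + h)
√((b(√(-1 + 4), -1) - 3)² - 119*(-4)) = √(((-4 - 1 + √(-1 + 4)) - 3)² - 119*(-4)) = √(((-4 - 1 + √3) - 3)² + 476) = √(((-5 + √3) - 3)² + 476) = √((-8 + √3)² + 476) = √(476 + (-8 + √3)²)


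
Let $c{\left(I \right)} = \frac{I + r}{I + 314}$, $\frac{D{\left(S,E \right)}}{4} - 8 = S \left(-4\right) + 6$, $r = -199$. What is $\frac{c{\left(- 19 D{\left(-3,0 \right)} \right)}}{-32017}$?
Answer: $- \frac{725}{17737418} \approx -4.0874 \cdot 10^{-5}$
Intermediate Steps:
$D{\left(S,E \right)} = 56 - 16 S$ ($D{\left(S,E \right)} = 32 + 4 \left(S \left(-4\right) + 6\right) = 32 + 4 \left(- 4 S + 6\right) = 32 + 4 \left(6 - 4 S\right) = 32 - \left(-24 + 16 S\right) = 56 - 16 S$)
$c{\left(I \right)} = \frac{-199 + I}{314 + I}$ ($c{\left(I \right)} = \frac{I - 199}{I + 314} = \frac{-199 + I}{314 + I}$)
$\frac{c{\left(- 19 D{\left(-3,0 \right)} \right)}}{-32017} = \frac{\frac{1}{314 - 19 \left(56 - -48\right)} \left(-199 - 19 \left(56 - -48\right)\right)}{-32017} = \frac{-199 - 19 \left(56 + 48\right)}{314 - 19 \left(56 + 48\right)} \left(- \frac{1}{32017}\right) = \frac{-199 - 1976}{314 - 1976} \left(- \frac{1}{32017}\right) = \frac{1}{-1662} \left(-2175\right) \left(- \frac{1}{32017}\right) = \left(- \frac{1}{1662}\right) \left(-2175\right) \left(- \frac{1}{32017}\right) = \frac{725}{554} \left(- \frac{1}{32017}\right) = - \frac{725}{17737418}$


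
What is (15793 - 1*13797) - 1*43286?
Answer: -41290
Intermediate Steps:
(15793 - 1*13797) - 1*43286 = (15793 - 13797) - 43286 = 1996 - 43286 = -41290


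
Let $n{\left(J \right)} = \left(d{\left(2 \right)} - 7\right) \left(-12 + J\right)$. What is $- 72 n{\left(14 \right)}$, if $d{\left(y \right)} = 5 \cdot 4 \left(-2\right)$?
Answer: $6768$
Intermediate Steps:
$d{\left(y \right)} = -40$ ($d{\left(y \right)} = 20 \left(-2\right) = -40$)
$n{\left(J \right)} = 564 - 47 J$ ($n{\left(J \right)} = \left(-40 - 7\right) \left(-12 + J\right) = - 47 \left(-12 + J\right) = 564 - 47 J$)
$- 72 n{\left(14 \right)} = - 72 \left(564 - 658\right) = \left(-72\right) \left(-94\right) = 6768$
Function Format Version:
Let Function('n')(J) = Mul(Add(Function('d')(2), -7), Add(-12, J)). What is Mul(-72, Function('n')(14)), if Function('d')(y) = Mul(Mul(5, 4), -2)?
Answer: 6768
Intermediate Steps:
Function('d')(y) = -40 (Function('d')(y) = Mul(20, -2) = -40)
Function('n')(J) = Add(564, Mul(-47, J)) (Function('n')(J) = Mul(Add(-40, -7), Add(-12, J)) = Mul(-47, Add(-12, J)) = Add(564, Mul(-47, J)))
Mul(-72, Function('n')(14)) = Mul(-72, Add(564, Mul(-47, 14))) = Mul(-72, Add(564, -658)) = Mul(-72, -94) = 6768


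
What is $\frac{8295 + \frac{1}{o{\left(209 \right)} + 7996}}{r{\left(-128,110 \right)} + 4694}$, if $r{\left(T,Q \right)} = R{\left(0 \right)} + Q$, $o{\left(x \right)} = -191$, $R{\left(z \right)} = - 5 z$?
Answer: $\frac{16185619}{9373805} \approx 1.7267$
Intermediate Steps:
$r{\left(T,Q \right)} = Q$ ($r{\left(T,Q \right)} = \left(-5\right) 0 + Q = 0 + Q = Q$)
$\frac{8295 + \frac{1}{o{\left(209 \right)} + 7996}}{r{\left(-128,110 \right)} + 4694} = \frac{8295 + \frac{1}{-191 + 7996}}{110 + 4694} = \frac{8295 + \frac{1}{7805}}{4804} = \left(8295 + \frac{1}{7805}\right) \frac{1}{4804} = \frac{64742476}{7805} \cdot \frac{1}{4804} = \frac{16185619}{9373805}$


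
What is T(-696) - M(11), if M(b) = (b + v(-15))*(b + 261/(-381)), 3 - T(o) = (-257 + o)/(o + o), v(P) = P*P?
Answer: -429941399/176784 ≈ -2432.0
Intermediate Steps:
v(P) = P²
T(o) = 3 - (-257 + o)/(2*o) (T(o) = 3 - (-257 + o)/(o + o) = 3 - (-257 + o)/(2*o))
M(b) = (225 + b)*(-87/127 + b) (M(b) = (b + (-15)²)*(b + 261/(-381)) = (b + 225)*(b + 261*(-1/381)) = (225 + b)*(b - 87/127) = (225 + b)*(-87/127 + b))
T(-696) - M(11) = (½)*(257 + 5*(-696))/(-696) - (-19575/127 + 11² + (28488/127)*11) = (½)*(-1/696)*(257 - 3480) - (-19575/127 + 121 + 313368/127) = (½)*(-1/696)*(-3223) - 1*309160/127 = 3223/1392 - 309160/127 = -429941399/176784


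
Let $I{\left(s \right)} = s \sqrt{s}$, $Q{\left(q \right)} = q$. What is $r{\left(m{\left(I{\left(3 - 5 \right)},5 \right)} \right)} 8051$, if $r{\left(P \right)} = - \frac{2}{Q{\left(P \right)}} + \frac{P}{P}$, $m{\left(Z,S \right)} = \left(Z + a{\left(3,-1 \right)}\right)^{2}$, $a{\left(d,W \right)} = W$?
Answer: $\frac{8051 \left(4 \sqrt{2} + 9 i\right)}{4 \sqrt{2} + 7 i} \approx 9442.5 + 1124.5 i$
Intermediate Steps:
$I{\left(s \right)} = s^{\frac{3}{2}}$
$m{\left(Z,S \right)} = \left(-1 + Z\right)^{2}$ ($m{\left(Z,S \right)} = \left(Z - 1\right)^{2} = \left(-1 + Z\right)^{2}$)
$r{\left(P \right)} = 1 - \frac{2}{P}$ ($r{\left(P \right)} = - \frac{2}{P} + \frac{P}{P} = - \frac{2}{P} + 1 = 1 - \frac{2}{P}$)
$r{\left(m{\left(I{\left(3 - 5 \right)},5 \right)} \right)} 8051 = \frac{-2 + \left(-1 + \left(3 - 5\right)^{\frac{3}{2}}\right)^{2}}{\left(-1 + \left(3 - 5\right)^{\frac{3}{2}}\right)^{2}} \cdot 8051 = \frac{-2 + \left(-1 + \left(-2\right)^{\frac{3}{2}}\right)^{2}}{\left(-1 + \left(-2\right)^{\frac{3}{2}}\right)^{2}} \cdot 8051 = \frac{-2 + \left(-1 - 2 i \sqrt{2}\right)^{2}}{\left(-1 - 2 i \sqrt{2}\right)^{2}} \cdot 8051 = \frac{8051 \left(-2 + \left(-1 - 2 i \sqrt{2}\right)^{2}\right)}{\left(-1 - 2 i \sqrt{2}\right)^{2}}$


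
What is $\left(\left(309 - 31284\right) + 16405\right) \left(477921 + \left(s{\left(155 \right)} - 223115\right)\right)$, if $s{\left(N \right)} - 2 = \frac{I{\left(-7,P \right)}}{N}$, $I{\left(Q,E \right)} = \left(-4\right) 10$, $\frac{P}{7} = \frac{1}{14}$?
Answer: $-3712548800$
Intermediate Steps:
$P = \frac{1}{2}$ ($P = \frac{7}{14} = 7 \cdot \frac{1}{14} = \frac{1}{2} \approx 0.5$)
$I{\left(Q,E \right)} = -40$
$s{\left(N \right)} = 2 - \frac{40}{N}$
$\left(\left(309 - 31284\right) + 16405\right) \left(477921 + \left(s{\left(155 \right)} - 223115\right)\right) = \left(\left(309 - 31284\right) + 16405\right) \left(477921 - \left(223113 + \frac{8}{31}\right)\right) = \left(\left(309 - 31284\right) + 16405\right) \left(477921 + \left(\left(2 - \frac{8}{31}\right) - 223115\right)\right) = \left(-30975 + 16405\right) \left(477921 + \left(\left(2 - \frac{8}{31}\right) - 223115\right)\right) = - 14570 \left(477921 + \left(\frac{54}{31} - 223115\right)\right) = - 14570 \left(477921 - \frac{6916511}{31}\right) = \left(-14570\right) \frac{7899040}{31} = -3712548800$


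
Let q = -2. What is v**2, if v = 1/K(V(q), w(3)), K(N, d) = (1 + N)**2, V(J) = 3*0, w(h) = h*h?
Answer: 1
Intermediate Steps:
w(h) = h**2
V(J) = 0
v = 1 (v = 1/((1 + 0)**2) = 1/(1**2) = 1/1 = 1)
v**2 = 1**2 = 1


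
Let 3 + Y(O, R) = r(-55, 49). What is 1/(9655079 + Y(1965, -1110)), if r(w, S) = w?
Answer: 1/9655021 ≈ 1.0357e-7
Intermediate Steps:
Y(O, R) = -58 (Y(O, R) = -3 - 55 = -58)
1/(9655079 + Y(1965, -1110)) = 1/(9655079 - 58) = 1/9655021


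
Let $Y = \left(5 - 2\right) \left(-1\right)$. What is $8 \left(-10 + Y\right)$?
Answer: $-104$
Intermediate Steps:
$Y = -3$ ($Y = 3 \left(-1\right) = -3$)
$8 \left(-10 + Y\right) = 8 \left(-10 - 3\right) = 8 \left(-13\right) = -104$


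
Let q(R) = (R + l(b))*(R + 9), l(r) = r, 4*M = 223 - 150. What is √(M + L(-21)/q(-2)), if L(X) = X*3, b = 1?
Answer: √109/2 ≈ 5.2202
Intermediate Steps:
M = 73/4 (M = (223 - 150)/4 = (¼)*73 = 73/4 ≈ 18.250)
q(R) = (1 + R)*(9 + R) (q(R) = (R + 1)*(R + 9) = (1 + R)*(9 + R))
L(X) = 3*X
√(M + L(-21)/q(-2)) = √(73/4 + (3*(-21))/(9 + (-2)² + 10*(-2))) = √(73/4 - 63/(9 + 4 - 20)) = √(73/4 - 63/(-7)) = √(73/4 - 63*(-⅐)) = √(73/4 + 9) = √(109/4) = √109/2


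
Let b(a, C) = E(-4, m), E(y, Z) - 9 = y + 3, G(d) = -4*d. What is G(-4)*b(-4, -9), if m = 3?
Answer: 128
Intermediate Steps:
E(y, Z) = 12 + y (E(y, Z) = 9 + (y + 3) = 9 + (3 + y) = 12 + y)
b(a, C) = 8 (b(a, C) = 12 - 4 = 8)
G(-4)*b(-4, -9) = -4*(-4)*8 = 16*8 = 128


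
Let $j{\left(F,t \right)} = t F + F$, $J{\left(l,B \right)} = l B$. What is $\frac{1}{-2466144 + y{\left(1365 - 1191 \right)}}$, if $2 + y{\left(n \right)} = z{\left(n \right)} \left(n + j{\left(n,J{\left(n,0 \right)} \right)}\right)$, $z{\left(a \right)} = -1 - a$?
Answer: $- \frac{1}{2527046} \approx -3.9572 \cdot 10^{-7}$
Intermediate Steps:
$J{\left(l,B \right)} = B l$
$j{\left(F,t \right)} = F + F t$ ($j{\left(F,t \right)} = F t + F = F + F t$)
$y{\left(n \right)} = -2 + 2 n \left(-1 - n\right)$ ($y{\left(n \right)} = -2 + \left(-1 - n\right) \left(n + n \left(1 + 0 n\right)\right) = -2 + \left(-1 - n\right) \left(n + n \left(1 + 0\right)\right) = -2 + \left(-1 - n\right) \left(n + n 1\right) = -2 + \left(-1 - n\right) \left(n + n\right) = -2 + \left(-1 - n\right) 2 n = -2 + 2 n \left(-1 - n\right)$)
$\frac{1}{-2466144 + y{\left(1365 - 1191 \right)}} = \frac{1}{-2466144 - \left(2 + 2 \left(1365 - 1191\right) \left(1 + \left(1365 - 1191\right)\right)\right)} = \frac{1}{-2466144 - \left(2 + 348 \left(1 + 174\right)\right)} = \frac{1}{-2466144 - \left(2 + 348 \cdot 175\right)} = \frac{1}{-2466144 - 60902} = \frac{1}{-2527046} = - \frac{1}{2527046}$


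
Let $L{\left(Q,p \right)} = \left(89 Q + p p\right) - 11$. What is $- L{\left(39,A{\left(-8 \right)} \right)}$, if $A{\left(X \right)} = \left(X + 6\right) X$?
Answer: $-3716$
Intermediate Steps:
$A{\left(X \right)} = X \left(6 + X\right)$ ($A{\left(X \right)} = \left(6 + X\right) X = X \left(6 + X\right)$)
$L{\left(Q,p \right)} = -11 + p^{2} + 89 Q$ ($L{\left(Q,p \right)} = \left(89 Q + p^{2}\right) - 11 = \left(p^{2} + 89 Q\right) - 11 = -11 + p^{2} + 89 Q$)
$- L{\left(39,A{\left(-8 \right)} \right)} = - (-11 + \left(- 8 \left(6 - 8\right)\right)^{2} + 89 \cdot 39) = - (-11 + \left(\left(-8\right) \left(-2\right)\right)^{2} + 3471) = - (-11 + 16^{2} + 3471) = - (-11 + 256 + 3471) = \left(-1\right) 3716 = -3716$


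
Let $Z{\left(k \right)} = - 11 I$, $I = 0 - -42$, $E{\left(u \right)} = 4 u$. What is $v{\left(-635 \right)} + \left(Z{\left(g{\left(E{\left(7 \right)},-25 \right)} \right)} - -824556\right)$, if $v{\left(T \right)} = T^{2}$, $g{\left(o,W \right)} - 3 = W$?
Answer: $1227319$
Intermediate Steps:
$I = 42$ ($I = 0 + 42 = 42$)
$g{\left(o,W \right)} = 3 + W$
$Z{\left(k \right)} = -462$ ($Z{\left(k \right)} = \left(-11\right) 42 = -462$)
$v{\left(-635 \right)} + \left(Z{\left(g{\left(E{\left(7 \right)},-25 \right)} \right)} - -824556\right) = \left(-635\right)^{2} - -824094 = 403225 + \left(-462 + 824556\right) = 403225 + 824094 = 1227319$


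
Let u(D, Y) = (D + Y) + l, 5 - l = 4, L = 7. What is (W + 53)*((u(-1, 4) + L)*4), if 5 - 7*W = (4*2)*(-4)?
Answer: 17952/7 ≈ 2564.6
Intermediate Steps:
l = 1 (l = 5 - 1*4 = 5 - 4 = 1)
u(D, Y) = 1 + D + Y (u(D, Y) = (D + Y) + 1 = 1 + D + Y)
W = 37/7 (W = 5/7 - 4*2*(-4)/7 = 5/7 - 8*(-4)/7 = 5/7 - ⅐*(-32) = 5/7 + 32/7 = 37/7 ≈ 5.2857)
(W + 53)*((u(-1, 4) + L)*4) = (37/7 + 53)*(((1 - 1 + 4) + 7)*4) = 408*((4 + 7)*4)/7 = 408*(11*4)/7 = (408/7)*44 = 17952/7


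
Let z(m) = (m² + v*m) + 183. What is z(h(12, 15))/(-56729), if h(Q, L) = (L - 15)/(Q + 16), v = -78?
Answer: -183/56729 ≈ -0.0032259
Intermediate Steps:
h(Q, L) = (-15 + L)/(16 + Q)
z(m) = 183 + m² - 78*m (z(m) = (m² - 78*m) + 183 = 183 + m² - 78*m)
z(h(12, 15))/(-56729) = (183 + ((-15 + 15)/(16 + 12))² - 78*(-15 + 15)/(16 + 12))/(-56729) = (183 + (0/28)² - 78*0/28)*(-1/56729) = (183 + ((1/28)*0)² - 39*0/14)*(-1/56729) = (183 + 0² - 78*0)*(-1/56729) = (183 + 0 + 0)*(-1/56729) = 183*(-1/56729) = -183/56729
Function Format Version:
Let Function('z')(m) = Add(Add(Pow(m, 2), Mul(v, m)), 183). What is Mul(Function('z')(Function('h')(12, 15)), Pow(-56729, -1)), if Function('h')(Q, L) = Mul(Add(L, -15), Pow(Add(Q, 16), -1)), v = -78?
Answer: Rational(-183, 56729) ≈ -0.0032259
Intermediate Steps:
Function('h')(Q, L) = Mul(Pow(Add(16, Q), -1), Add(-15, L)) (Function('h')(Q, L) = Mul(Add(-15, L), Pow(Add(16, Q), -1)) = Mul(Pow(Add(16, Q), -1), Add(-15, L)))
Function('z')(m) = Add(183, Pow(m, 2), Mul(-78, m)) (Function('z')(m) = Add(Add(Pow(m, 2), Mul(-78, m)), 183) = Add(183, Pow(m, 2), Mul(-78, m)))
Mul(Function('z')(Function('h')(12, 15)), Pow(-56729, -1)) = Mul(Add(183, Pow(Mul(Pow(Add(16, 12), -1), Add(-15, 15)), 2), Mul(-78, Mul(Pow(Add(16, 12), -1), Add(-15, 15)))), Pow(-56729, -1)) = Mul(Add(183, Pow(Mul(Pow(28, -1), 0), 2), Mul(-78, Mul(Pow(28, -1), 0))), Rational(-1, 56729)) = Mul(Add(183, Pow(Mul(Rational(1, 28), 0), 2), Mul(-78, Mul(Rational(1, 28), 0))), Rational(-1, 56729)) = Mul(Add(183, Pow(0, 2), Mul(-78, 0)), Rational(-1, 56729)) = Mul(Add(183, 0, 0), Rational(-1, 56729)) = Mul(183, Rational(-1, 56729)) = Rational(-183, 56729)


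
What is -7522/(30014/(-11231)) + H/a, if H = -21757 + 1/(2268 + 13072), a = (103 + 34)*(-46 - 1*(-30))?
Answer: 1425333421468133/504614576960 ≈ 2824.6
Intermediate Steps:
a = -2192 (a = 137*(-46 + 30) = 137*(-16) = -2192)
H = -333752379/15340 (H = -21757 + 1/15340 = -333752379/15340 ≈ -21757.)
-7522/(30014/(-11231)) + H/a = -7522/(30014/(-11231)) - 333752379/15340/(-2192) = -7522/(30014*(-1/11231)) - 333752379/15340*(-1/2192) = -7522/(-30014/11231) + 333752379/33625280 = -7522*(-11231/30014) + 333752379/33625280 = 42239791/15007 + 333752379/33625280 = 1425333421468133/504614576960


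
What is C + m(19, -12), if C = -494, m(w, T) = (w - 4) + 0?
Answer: -479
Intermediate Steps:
m(w, T) = -4 + w (m(w, T) = (-4 + w) + 0 = -4 + w)
C + m(19, -12) = -494 + (-4 + 19) = -494 + 15 = -479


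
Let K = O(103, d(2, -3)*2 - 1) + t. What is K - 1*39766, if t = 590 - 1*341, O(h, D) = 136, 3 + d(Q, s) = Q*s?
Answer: -39381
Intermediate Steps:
d(Q, s) = -3 + Q*s
t = 249 (t = 590 - 341 = 249)
K = 385 (K = 136 + 249 = 385)
K - 1*39766 = 385 - 1*39766 = 385 - 39766 = -39381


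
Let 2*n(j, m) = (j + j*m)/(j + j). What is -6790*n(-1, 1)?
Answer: -3395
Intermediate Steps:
n(j, m) = (j + j*m)/(4*j) (n(j, m) = ((j + j*m)/(j + j))/2 = ((j + j*m)/((2*j)))/2 = ((j + j*m)*(1/(2*j)))/2 = ((j + j*m)/(2*j))/2 = (j + j*m)/(4*j))
-6790*n(-1, 1) = -6790*(¼ + (¼)*1) = -6790*(¼ + ¼) = -6790*½ = -3395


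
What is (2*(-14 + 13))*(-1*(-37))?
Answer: -74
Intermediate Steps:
(2*(-14 + 13))*(-1*(-37)) = (2*(-1))*37 = -2*37 = -74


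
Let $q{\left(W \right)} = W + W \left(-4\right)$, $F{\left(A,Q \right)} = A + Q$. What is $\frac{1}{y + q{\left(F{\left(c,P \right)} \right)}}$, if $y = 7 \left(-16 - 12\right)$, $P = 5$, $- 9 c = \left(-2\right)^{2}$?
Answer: $- \frac{3}{629} \approx -0.0047695$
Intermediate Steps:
$c = - \frac{4}{9}$ ($c = - \frac{\left(-2\right)^{2}}{9} = \left(- \frac{1}{9}\right) 4 = - \frac{4}{9} \approx -0.44444$)
$y = -196$ ($y = 7 \left(-16 - 12\right) = 7 \left(-28\right) = -196$)
$q{\left(W \right)} = - 3 W$ ($q{\left(W \right)} = W - 4 W = - 3 W$)
$\frac{1}{y + q{\left(F{\left(c,P \right)} \right)}} = \frac{1}{-196 - 3 \left(- \frac{4}{9} + 5\right)} = \frac{1}{-196 - \frac{41}{3}} = \frac{1}{- \frac{629}{3}} = - \frac{3}{629}$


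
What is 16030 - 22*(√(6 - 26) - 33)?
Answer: 16756 - 44*I*√5 ≈ 16756.0 - 98.387*I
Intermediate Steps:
16030 - 22*(√(6 - 26) - 33) = 16030 - 22*(√(-20) - 33) = 16030 - 22*(2*I*√5 - 33) = 16030 - 22*(-33 + 2*I*√5) = 16030 + (726 - 44*I*√5) = 16756 - 44*I*√5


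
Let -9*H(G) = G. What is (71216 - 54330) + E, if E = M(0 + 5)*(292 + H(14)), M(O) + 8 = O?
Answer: 48044/3 ≈ 16015.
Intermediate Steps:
M(O) = -8 + O
H(G) = -G/9
E = -2614/3 (E = (-8 + (0 + 5))*(292 - ⅑*14) = (-8 + 5)*(292 - 14/9) = -3*2614/9 = -2614/3 ≈ -871.33)
(71216 - 54330) + E = (71216 - 54330) - 2614/3 = 16886 - 2614/3 = 48044/3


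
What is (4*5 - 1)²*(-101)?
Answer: -36461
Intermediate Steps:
(4*5 - 1)²*(-101) = (20 - 1)²*(-101) = 19²*(-101) = 361*(-101) = -36461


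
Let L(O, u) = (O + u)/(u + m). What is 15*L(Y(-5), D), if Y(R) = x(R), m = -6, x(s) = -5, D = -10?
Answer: 225/16 ≈ 14.063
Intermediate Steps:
Y(R) = -5
L(O, u) = (O + u)/(-6 + u) (L(O, u) = (O + u)/(u - 6) = (O + u)/(-6 + u))
15*L(Y(-5), D) = 15*((-5 - 10)/(-6 - 10)) = 15*(-15/(-16)) = 15*(-1/16*(-15)) = 15*(15/16) = 225/16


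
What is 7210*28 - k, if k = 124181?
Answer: 77699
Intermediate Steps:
7210*28 - k = 7210*28 - 1*124181 = 201880 - 124181 = 77699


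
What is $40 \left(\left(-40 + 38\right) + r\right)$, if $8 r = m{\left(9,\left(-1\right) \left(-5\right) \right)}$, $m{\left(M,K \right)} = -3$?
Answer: $-95$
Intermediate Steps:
$r = - \frac{3}{8}$ ($r = \frac{1}{8} \left(-3\right) = - \frac{3}{8} \approx -0.375$)
$40 \left(\left(-40 + 38\right) + r\right) = 40 \left(\left(-40 + 38\right) - \frac{3}{8}\right) = 40 \left(-2 - \frac{3}{8}\right) = 40 \left(- \frac{19}{8}\right) = -95$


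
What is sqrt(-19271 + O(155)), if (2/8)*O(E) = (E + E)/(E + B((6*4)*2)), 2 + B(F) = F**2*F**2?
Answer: I*sqrt(60341578928128519)/1769523 ≈ 138.82*I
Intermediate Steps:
B(F) = -2 + F**4 (B(F) = -2 + F**2*F**2 = -2 + F**4)
O(E) = 8*E/(5308414 + E) (O(E) = 4*((E + E)/(E + (-2 + ((6*4)*2)**4))) = 4*((2*E)/(E + (-2 + (24*2)**4))) = 4*((2*E)/(E + (-2 + 48**4))) = 4*((2*E)/(E + (-2 + 5308416))) = 4*((2*E)/(E + 5308414)) = 4*((2*E)/(5308414 + E)) = 4*(2*E/(5308414 + E)) = 8*E/(5308414 + E))
sqrt(-19271 + O(155)) = sqrt(-19271 + 8*155/(5308414 + 155)) = sqrt(-19271 + 8*155/5308569) = sqrt(-19271 + 8*155*(1/5308569)) = sqrt(-19271 + 1240/5308569) = sqrt(-102301431959/5308569) = I*sqrt(60341578928128519)/1769523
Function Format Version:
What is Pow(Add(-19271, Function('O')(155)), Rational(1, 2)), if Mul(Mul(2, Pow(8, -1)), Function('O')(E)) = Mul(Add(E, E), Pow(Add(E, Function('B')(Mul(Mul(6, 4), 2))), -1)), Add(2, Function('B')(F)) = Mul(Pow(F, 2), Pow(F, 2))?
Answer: Mul(Rational(1, 1769523), I, Pow(60341578928128519, Rational(1, 2))) ≈ Mul(138.82, I)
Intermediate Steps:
Function('B')(F) = Add(-2, Pow(F, 4)) (Function('B')(F) = Add(-2, Mul(Pow(F, 2), Pow(F, 2))) = Add(-2, Pow(F, 4)))
Function('O')(E) = Mul(8, E, Pow(Add(5308414, E), -1)) (Function('O')(E) = Mul(4, Mul(Add(E, E), Pow(Add(E, Add(-2, Pow(Mul(Mul(6, 4), 2), 4))), -1))) = Mul(4, Mul(Mul(2, E), Pow(Add(E, Add(-2, Pow(Mul(24, 2), 4))), -1))) = Mul(4, Mul(Mul(2, E), Pow(Add(E, Add(-2, Pow(48, 4))), -1))) = Mul(4, Mul(Mul(2, E), Pow(Add(E, Add(-2, 5308416)), -1))) = Mul(4, Mul(Mul(2, E), Pow(Add(E, 5308414), -1))) = Mul(4, Mul(Mul(2, E), Pow(Add(5308414, E), -1))) = Mul(4, Mul(2, E, Pow(Add(5308414, E), -1))) = Mul(8, E, Pow(Add(5308414, E), -1)))
Pow(Add(-19271, Function('O')(155)), Rational(1, 2)) = Pow(Add(-19271, Mul(8, 155, Pow(Add(5308414, 155), -1))), Rational(1, 2)) = Pow(Add(-19271, Mul(8, 155, Pow(5308569, -1))), Rational(1, 2)) = Pow(Add(-19271, Mul(8, 155, Rational(1, 5308569))), Rational(1, 2)) = Pow(Add(-19271, Rational(1240, 5308569)), Rational(1, 2)) = Pow(Rational(-102301431959, 5308569), Rational(1, 2)) = Mul(Rational(1, 1769523), I, Pow(60341578928128519, Rational(1, 2)))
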